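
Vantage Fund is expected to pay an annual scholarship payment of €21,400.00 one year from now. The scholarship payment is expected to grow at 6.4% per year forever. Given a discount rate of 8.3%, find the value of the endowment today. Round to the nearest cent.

Growing perpetuity: P = D₁ / (r − g) = €21,400.0000 / (0.083 − 0.064) = €1,126,315.79

€1126315.79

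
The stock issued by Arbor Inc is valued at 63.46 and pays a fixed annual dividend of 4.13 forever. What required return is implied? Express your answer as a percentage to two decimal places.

P = C/r ⇒ r = C/P = 4.13/63.46 = 0.065080

6.51%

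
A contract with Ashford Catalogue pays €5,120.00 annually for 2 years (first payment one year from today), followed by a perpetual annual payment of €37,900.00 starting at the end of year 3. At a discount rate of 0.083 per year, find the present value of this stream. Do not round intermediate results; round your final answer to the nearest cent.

PV of 2-year annuity: €5,120.00 × [1 − (1+0.083)^−2] / 0.083 = 9092.89796
Perpetuity value at year 2: €37,900.00 / 0.083 = 456626.50602
PV of perpetuity: 456626.50602 / (1+0.083)^2 = 389317.74961
Total PV = 9092.89796 + 389317.74961 = 398410.64758

€398410.65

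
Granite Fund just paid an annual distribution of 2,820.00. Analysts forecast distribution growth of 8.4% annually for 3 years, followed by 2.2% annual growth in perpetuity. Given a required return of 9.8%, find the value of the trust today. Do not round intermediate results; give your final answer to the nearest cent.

D_1 = 3056.88000
D_2 = 3313.65792
D_3 = 3592.00519
Terminal value at year 3: TV = D_3×(1+g_2)/(r−g_2) = 3671.02930/0.076 = 48303.01710
P_0 = D_1/(1+r)^1 + D_2/(1+r)^2 + D_3/(1+r)^3 + TV/(1+r)^3
    = 2784.04372 + 2748.54589 + 2713.50068 + 36489.44334 = 44735.53363

44735.53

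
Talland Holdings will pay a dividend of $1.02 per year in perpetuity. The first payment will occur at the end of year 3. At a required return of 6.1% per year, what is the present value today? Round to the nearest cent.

$14.85

Value at end of year 2: C / r = $1.02 / 0.061 = $16.7213
Discount to today: PV = $16.7213 / (1 + 0.061)^2 = $16.7213 / 1.125721 = $14.85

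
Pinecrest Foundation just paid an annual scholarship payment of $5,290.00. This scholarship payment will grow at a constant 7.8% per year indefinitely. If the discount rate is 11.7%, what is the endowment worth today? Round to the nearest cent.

D₁ = D₀ × (1 + g) = $5,290.00 × 1.078 = $5,702.6200
Growing perpetuity: P = D₁ / (r − g) = $5,702.6200 / (0.117 − 0.078) = $146,221.03

$146221.03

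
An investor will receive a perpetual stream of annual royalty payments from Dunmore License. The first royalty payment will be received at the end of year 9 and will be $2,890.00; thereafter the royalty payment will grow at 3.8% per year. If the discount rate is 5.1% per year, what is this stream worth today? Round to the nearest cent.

$149325.08

Value at end of year 8: C₁ / (r − g) = $2,890.00 / (0.051 − 0.038) = $222,307.6923
Discount to today: PV = $222,307.6923 / (1 + 0.051)^8 = $222,307.6923 / 1.488750 = $149,325.08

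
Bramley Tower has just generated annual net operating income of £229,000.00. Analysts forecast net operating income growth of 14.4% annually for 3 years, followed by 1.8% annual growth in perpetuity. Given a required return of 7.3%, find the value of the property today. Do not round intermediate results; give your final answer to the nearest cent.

£5918874.72

D_1 = 261976.00000
D_2 = 299700.54400
D_3 = 342857.42234
Terminal value at year 3: TV = D_3×(1+g_2)/(r−g_2) = 349028.85594/0.055 = 6345979.19887
P_0 = D_1/(1+r)^1 + D_2/(1+r)^2 + D_3/(1+r)^3 + TV/(1+r)^3
    = 244152.84250 + 260308.34279 + 277532.84637 + 5136880.68373 = 5918874.71539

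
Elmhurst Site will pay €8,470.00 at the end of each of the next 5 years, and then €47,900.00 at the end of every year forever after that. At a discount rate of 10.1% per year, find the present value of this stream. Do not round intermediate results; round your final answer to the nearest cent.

PV of 5-year annuity: €8,470.00 × [1 − (1+0.101)^−5] / 0.101 = 32026.10699
Perpetuity value at year 5: €47,900.00 / 0.101 = 474257.42574
PV of perpetuity: 474257.42574 / (1+0.101)^5 = 293141.66130
Total PV = 32026.10699 + 293141.66130 = 325167.76829

€325167.77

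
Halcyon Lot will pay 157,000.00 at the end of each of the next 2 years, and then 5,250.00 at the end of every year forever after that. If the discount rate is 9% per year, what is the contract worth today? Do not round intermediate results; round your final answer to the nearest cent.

325278.46

PV of 2-year annuity: 157,000.00 × [1 − (1+0.09)^−2] / 0.09 = 276180.45619
Perpetuity value at year 2: 5,250.00 / 0.09 = 58333.33333
PV of perpetuity: 58333.33333 / (1+0.09)^2 = 49097.99961
Total PV = 276180.45619 + 49097.99961 = 325278.45580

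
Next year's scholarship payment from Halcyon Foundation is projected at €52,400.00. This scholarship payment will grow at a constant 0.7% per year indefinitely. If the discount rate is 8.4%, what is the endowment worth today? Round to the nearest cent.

Growing perpetuity: P = D₁ / (r − g) = €52,400.0000 / (0.084 − 0.007) = €680,519.48

€680519.48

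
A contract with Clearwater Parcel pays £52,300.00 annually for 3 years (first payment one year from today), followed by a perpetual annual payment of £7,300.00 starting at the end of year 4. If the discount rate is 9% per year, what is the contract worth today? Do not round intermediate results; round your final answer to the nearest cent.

PV of 3-year annuity: £52,300.00 × [1 − (1+0.09)^−3] / 0.09 = 132386.71103
Perpetuity value at year 3: £7,300.00 / 0.09 = 81111.11111
PV of perpetuity: 81111.11111 / (1+0.09)^3 = 62632.66005
Total PV = 132386.71103 + 62632.66005 = 195019.37108

£195019.37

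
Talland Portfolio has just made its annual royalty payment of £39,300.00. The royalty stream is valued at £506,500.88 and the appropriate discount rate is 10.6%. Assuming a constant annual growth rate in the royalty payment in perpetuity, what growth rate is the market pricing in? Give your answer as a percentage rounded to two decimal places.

P = D₀(1+g)/(r−g) ⇒ P(r−g) = D₀(1+g) ⇒ g(P+D₀) = P·r − D₀
g = (P·r − D₀)/(P + D₀) = (£506,500.88×0.106 − £39,300.00) / (£506,500.88 + £39,300.00) = 0.026363

2.64%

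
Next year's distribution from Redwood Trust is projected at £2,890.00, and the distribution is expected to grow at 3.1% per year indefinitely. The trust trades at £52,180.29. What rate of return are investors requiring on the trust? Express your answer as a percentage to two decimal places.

8.64%

P = D₁/(r − g) ⇒ r = D₁/P + g = £2,890.0000/£52,180.29 + 0.031 = 0.055385 + 0.031 = 0.086385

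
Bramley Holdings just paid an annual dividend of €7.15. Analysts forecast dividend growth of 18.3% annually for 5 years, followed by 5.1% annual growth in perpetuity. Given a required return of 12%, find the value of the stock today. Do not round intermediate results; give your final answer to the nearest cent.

€185.44

D_1 = 8.45845
D_2 = 10.00635
D_3 = 11.83751
D_4 = 14.00377
D_5 = 16.56646
Terminal value at year 5: TV = D_5×(1+g_2)/(r−g_2) = 17.41135/0.069 = 252.33843
P_0 = D_1/(1+r)^1 + D_2/(1+r)^2 + D_3/(1+r)^3 + D_4/(1+r)^4 + D_5/(1+r)^5 + TV/(1+r)^5
    = 7.55219 + 7.97700 + 8.42570 + 8.89965 + 9.40026 + 143.18360 = 185.43839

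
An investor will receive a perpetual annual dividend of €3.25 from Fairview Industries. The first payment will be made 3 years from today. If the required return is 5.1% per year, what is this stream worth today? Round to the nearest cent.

€57.69

Value at end of year 2: C / r = €3.25 / 0.051 = €63.7255
Discount to today: PV = €63.7255 / (1 + 0.051)^2 = €63.7255 / 1.104601 = €57.69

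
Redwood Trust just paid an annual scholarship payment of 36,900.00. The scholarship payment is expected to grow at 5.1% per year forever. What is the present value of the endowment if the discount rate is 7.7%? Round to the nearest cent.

D₁ = D₀ × (1 + g) = 36,900.00 × 1.051 = 38,781.9000
Growing perpetuity: P = D₁ / (r − g) = 38,781.9000 / (0.077 − 0.051) = 1,491,611.54

1491611.54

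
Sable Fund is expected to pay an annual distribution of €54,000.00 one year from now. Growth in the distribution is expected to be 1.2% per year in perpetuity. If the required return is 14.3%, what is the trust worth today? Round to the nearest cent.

€412213.74

Growing perpetuity: P = D₁ / (r − g) = €54,000.0000 / (0.143 − 0.012) = €412,213.74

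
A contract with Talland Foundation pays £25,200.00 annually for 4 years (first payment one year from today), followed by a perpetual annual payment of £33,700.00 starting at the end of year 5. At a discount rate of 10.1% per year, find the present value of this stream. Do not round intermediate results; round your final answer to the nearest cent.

£306777.73

PV of 4-year annuity: £25,200.00 × [1 − (1+0.101)^−4] / 0.101 = 79707.99807
Perpetuity value at year 4: £33,700.00 / 0.101 = 333663.36634
PV of perpetuity: 333663.36634 / (1+0.101)^4 = 227069.73400
Total PV = 79707.99807 + 227069.73400 = 306777.73207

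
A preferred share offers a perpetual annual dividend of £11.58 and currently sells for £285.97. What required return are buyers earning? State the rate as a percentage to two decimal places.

4.05%

P = C/r ⇒ r = C/P = £11.58/£285.97 = 0.040494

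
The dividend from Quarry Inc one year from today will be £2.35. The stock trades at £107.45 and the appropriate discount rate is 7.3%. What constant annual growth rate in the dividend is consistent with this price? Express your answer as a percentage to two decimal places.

P = D₁/(r−g) ⇒ g = r − D₁/P = 0.073 − £2.35/£107.45 = 0.051129

5.11%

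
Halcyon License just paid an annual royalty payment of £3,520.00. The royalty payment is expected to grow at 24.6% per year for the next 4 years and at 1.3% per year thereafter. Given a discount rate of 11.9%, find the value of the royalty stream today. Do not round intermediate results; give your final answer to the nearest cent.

D_1 = 4385.92000
D_2 = 5464.85632
D_3 = 6809.21097
D_4 = 8484.27687
Terminal value at year 4: TV = D_4×(1+g_2)/(r−g_2) = 8594.57247/0.106 = 81080.87239
P_0 = D_1/(1+r)^1 + D_2/(1+r)^2 + D_3/(1+r)^3 + D_4/(1+r)^4 + TV/(1+r)^4
    = 3919.49955 + 4364.33999 + 4859.66722 + 5411.21122 + 51712.80159 = 70267.51958

£70267.52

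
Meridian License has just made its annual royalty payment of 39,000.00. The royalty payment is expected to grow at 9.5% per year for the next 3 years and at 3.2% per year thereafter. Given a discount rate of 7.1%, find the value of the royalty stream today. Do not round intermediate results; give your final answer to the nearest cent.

D_1 = 42705.00000
D_2 = 46761.97500
D_3 = 51204.36263
Terminal value at year 3: TV = D_3×(1+g_2)/(r−g_2) = 52842.90223/0.039 = 1354946.21100
P_0 = D_1/(1+r)^1 + D_2/(1+r)^2 + D_3/(1+r)^3 + TV/(1+r)^3
    = 39873.94958 + 40767.48346 + 41681.04052 + 1102944.45674 = 1225266.93030

1225266.93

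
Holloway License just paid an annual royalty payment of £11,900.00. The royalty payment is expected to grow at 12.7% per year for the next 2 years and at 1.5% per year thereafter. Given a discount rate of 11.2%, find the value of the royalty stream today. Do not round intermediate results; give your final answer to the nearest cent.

£152186.38

D_1 = 13411.30000
D_2 = 15114.53510
Terminal value at year 2: TV = D_2×(1+g_2)/(r−g_2) = 15341.25313/0.097 = 158157.24873
P_0 = D_1/(1+r)^1 + D_2/(1+r)^2 + TV/(1+r)^2
    = 12060.52158 + 12223.20847 + 127902.64538 = 152186.37544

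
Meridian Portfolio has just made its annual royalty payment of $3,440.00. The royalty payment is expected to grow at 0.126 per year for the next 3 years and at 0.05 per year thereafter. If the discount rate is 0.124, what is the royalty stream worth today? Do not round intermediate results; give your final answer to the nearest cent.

$59428.60

D_1 = 3873.44000
D_2 = 4361.49344
D_3 = 4911.04161
Terminal value at year 3: TV = D_3×(1+g_2)/(r−g_2) = 5156.59369/0.074 = 69683.69857
P_0 = D_1/(1+r)^1 + D_2/(1+r)^2 + D_3/(1+r)^3 + TV/(1+r)^3
    = 3446.12100 + 3452.25288 + 3458.39568 + 49071.83064 = 59428.60020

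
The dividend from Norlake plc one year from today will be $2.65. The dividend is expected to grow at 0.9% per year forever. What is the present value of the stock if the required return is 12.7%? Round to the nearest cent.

Growing perpetuity: P = D₁ / (r − g) = $2.6500 / (0.127 − 0.009) = $22.46

$22.46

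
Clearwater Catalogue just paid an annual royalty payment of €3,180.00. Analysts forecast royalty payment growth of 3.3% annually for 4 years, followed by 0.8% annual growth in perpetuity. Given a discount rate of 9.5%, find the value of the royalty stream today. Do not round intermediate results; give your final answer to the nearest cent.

€40200.42

D_1 = 3284.94000
D_2 = 3393.34302
D_3 = 3505.32334
D_4 = 3620.99901
Terminal value at year 4: TV = D_4×(1+g_2)/(r−g_2) = 3649.96700/0.087 = 41953.64370
P_0 = D_1/(1+r)^1 + D_2/(1+r)^2 + D_3/(1+r)^3 + D_4/(1+r)^4 + TV/(1+r)^4
    = 2999.94521 + 2830.08529 + 2669.84302 + 2518.67383 + 29181.87608 = 40200.42343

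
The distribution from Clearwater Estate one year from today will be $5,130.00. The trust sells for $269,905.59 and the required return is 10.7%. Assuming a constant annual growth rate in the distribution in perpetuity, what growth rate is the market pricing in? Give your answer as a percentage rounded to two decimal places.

8.80%

P = D₁/(r−g) ⇒ g = r − D₁/P = 0.107 − $5,130.00/$269,905.59 = 0.087993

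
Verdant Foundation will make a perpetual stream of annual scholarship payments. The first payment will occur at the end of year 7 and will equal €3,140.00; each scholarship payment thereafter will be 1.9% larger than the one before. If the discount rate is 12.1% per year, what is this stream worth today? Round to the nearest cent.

€15513.00

Value at end of year 6: C₁ / (r − g) = €3,140.00 / (0.121 − 0.019) = €30,784.3137
Discount to today: PV = €30,784.3137 / (1 + 0.121)^6 = €30,784.3137 / 1.984420 = €15,513.00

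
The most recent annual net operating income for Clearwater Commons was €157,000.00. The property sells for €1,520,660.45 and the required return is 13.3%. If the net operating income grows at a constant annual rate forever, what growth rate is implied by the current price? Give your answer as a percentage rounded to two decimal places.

2.70%

P = D₀(1+g)/(r−g) ⇒ P(r−g) = D₀(1+g) ⇒ g(P+D₀) = P·r − D₀
g = (P·r − D₀)/(P + D₀) = (€1,520,660.45×0.133 − €157,000.00) / (€1,520,660.45 + €157,000.00) = 0.026971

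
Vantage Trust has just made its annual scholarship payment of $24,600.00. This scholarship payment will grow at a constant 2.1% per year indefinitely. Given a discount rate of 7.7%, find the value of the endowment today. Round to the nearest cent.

$448510.71

D₁ = D₀ × (1 + g) = $24,600.00 × 1.021 = $25,116.6000
Growing perpetuity: P = D₁ / (r − g) = $25,116.6000 / (0.077 − 0.021) = $448,510.71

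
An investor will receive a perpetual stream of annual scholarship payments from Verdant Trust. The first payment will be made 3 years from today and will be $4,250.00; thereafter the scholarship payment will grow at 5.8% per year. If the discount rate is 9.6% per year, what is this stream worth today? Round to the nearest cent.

$93107.41

Value at end of year 2: C₁ / (r − g) = $4,250.00 / (0.096 − 0.058) = $111,842.1053
Discount to today: PV = $111,842.1053 / (1 + 0.096)^2 = $111,842.1053 / 1.201216 = $93,107.41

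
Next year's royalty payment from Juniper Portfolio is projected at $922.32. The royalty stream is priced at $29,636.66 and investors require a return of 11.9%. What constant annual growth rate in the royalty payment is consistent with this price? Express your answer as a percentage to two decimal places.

P = D₁/(r−g) ⇒ g = r − D₁/P = 0.119 − $922.32/$29,636.66 = 0.087879

8.79%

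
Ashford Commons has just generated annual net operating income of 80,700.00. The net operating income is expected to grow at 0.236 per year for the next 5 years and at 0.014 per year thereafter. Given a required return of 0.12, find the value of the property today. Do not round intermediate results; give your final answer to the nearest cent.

D_1 = 99745.20000
D_2 = 123285.06720
D_3 = 152380.34306
D_4 = 188342.10402
D_5 = 232790.84057
Terminal value at year 5: TV = D_5×(1+g_2)/(r−g_2) = 236049.91234/0.106 = 2226885.96545
P_0 = D_1/(1+r)^1 + D_2/(1+r)^2 + D_3/(1+r)^3 + D_4/(1+r)^4 + D_5/(1+r)^5 + TV/(1+r)^5
    = 89058.21429 + 98282.10077 + 108461.31834 + 119694.81203 + 132091.77470 + 1263594.90142 = 1811183.12155

1811183.12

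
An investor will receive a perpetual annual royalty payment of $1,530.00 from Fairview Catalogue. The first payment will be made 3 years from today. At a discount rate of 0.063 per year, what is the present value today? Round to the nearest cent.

Value at end of year 2: C / r = $1,530.00 / 0.063 = $24,285.7143
Discount to today: PV = $24,285.7143 / (1 + 0.063)^2 = $24,285.7143 / 1.129969 = $21,492.37

$21492.37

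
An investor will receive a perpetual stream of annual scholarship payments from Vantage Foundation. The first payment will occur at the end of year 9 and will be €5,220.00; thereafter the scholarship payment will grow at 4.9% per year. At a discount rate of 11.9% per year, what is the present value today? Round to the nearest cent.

€30334.15

Value at end of year 8: C₁ / (r − g) = €5,220.00 / (0.119 − 0.049) = €74,571.4286
Discount to today: PV = €74,571.4286 / (1 + 0.119)^8 = €74,571.4286 / 2.458333 = €30,334.15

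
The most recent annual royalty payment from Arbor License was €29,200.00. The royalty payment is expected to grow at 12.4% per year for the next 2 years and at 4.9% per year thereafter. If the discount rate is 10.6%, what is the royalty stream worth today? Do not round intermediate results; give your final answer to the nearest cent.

€614849.86

D_1 = 32820.80000
D_2 = 36890.57920
Terminal value at year 2: TV = D_2×(1+g_2)/(r−g_2) = 38698.21758/0.057 = 678916.09791
P_0 = D_1/(1+r)^1 + D_2/(1+r)^2 + TV/(1+r)^2
    = 29675.22604 + 30158.18632 + 555016.44647 = 614849.85882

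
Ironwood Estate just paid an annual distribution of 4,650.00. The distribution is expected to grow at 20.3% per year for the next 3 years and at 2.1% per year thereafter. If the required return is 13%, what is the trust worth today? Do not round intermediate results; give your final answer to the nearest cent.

68386.23

D_1 = 5593.95000
D_2 = 6729.52185
D_3 = 8095.61479
Terminal value at year 3: TV = D_3×(1+g_2)/(r−g_2) = 8265.62270/0.109 = 75831.40088
P_0 = D_1/(1+r)^1 + D_2/(1+r)^2 + D_3/(1+r)^3 + TV/(1+r)^3
    = 4950.39823 + 5270.20272 + 5610.66714 + 52554.96469 = 68386.23277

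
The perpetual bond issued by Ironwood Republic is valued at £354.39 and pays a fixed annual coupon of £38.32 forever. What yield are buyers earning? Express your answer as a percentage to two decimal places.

P = C/r ⇒ r = C/P = £38.32/£354.39 = 0.108129

10.81%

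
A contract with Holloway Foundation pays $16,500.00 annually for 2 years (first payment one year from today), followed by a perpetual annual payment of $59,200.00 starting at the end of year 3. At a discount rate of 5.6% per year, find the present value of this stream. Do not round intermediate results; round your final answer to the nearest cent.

PV of 2-year annuity: $16,500.00 × [1 − (1+0.056)^−2] / 0.056 = 30421.40152
Perpetuity value at year 2: $59,200.00 / 0.056 = 1057142.85714
PV of perpetuity: 1057142.85714 / (1+0.056)^2 = 947994.55595
Total PV = 30421.40152 + 947994.55595 = 978415.95746

$978415.96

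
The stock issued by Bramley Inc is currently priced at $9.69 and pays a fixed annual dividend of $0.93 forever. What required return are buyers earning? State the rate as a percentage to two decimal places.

P = C/r ⇒ r = C/P = $0.93/$9.69 = 0.095975

9.60%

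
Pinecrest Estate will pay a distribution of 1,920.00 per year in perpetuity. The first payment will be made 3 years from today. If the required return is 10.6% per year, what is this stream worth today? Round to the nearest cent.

14807.61

Value at end of year 2: C / r = 1,920.00 / 0.106 = 18,113.2075
Discount to today: PV = 18,113.2075 / (1 + 0.106)^2 = 18,113.2075 / 1.223236 = 14,807.61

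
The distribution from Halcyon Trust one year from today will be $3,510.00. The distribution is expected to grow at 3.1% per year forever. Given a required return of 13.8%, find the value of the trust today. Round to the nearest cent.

$32803.74

Growing perpetuity: P = D₁ / (r − g) = $3,510.0000 / (0.138 − 0.031) = $32,803.74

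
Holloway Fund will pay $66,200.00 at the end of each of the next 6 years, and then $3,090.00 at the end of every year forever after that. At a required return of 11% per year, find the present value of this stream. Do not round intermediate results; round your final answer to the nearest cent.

PV of 6-year annuity: $66,200.00 × [1 − (1+0.11)^−6] / 0.11 = 280061.60592
Perpetuity value at year 6: $3,090.00 / 0.11 = 28090.90909
PV of perpetuity: 28090.90909 / (1+0.11)^6 = 15018.54712
Total PV = 280061.60592 + 15018.54712 = 295080.15304

$295080.15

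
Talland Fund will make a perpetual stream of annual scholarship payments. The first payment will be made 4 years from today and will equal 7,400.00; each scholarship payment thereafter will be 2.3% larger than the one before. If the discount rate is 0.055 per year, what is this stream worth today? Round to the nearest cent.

Value at end of year 3: C₁ / (r − g) = 7,400.00 / (0.055 − 0.023) = 231,250.0000
Discount to today: PV = 231,250.0000 / (1 + 0.055)^3 = 231,250.0000 / 1.174241 = 196,935.66

196935.66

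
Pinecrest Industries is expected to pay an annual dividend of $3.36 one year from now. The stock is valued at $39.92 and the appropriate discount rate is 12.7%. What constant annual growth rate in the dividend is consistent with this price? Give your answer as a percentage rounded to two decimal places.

4.28%

P = D₁/(r−g) ⇒ g = r − D₁/P = 0.127 − $3.36/$39.92 = 0.042832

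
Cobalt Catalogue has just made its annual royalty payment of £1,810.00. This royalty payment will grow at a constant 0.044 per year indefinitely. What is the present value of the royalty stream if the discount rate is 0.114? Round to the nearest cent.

£26994.86

D₁ = D₀ × (1 + g) = £1,810.00 × 1.044 = £1,889.6400
Growing perpetuity: P = D₁ / (r − g) = £1,889.6400 / (0.114 − 0.044) = £26,994.86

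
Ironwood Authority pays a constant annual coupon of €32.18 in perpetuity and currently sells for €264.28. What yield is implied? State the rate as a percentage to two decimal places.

12.18%

P = C/r ⇒ r = C/P = €32.18/€264.28 = 0.121765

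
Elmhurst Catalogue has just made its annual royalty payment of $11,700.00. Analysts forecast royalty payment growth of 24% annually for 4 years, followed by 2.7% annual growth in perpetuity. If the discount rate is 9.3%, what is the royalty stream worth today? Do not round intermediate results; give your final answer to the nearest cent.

$366389.11

D_1 = 14508.00000
D_2 = 17989.92000
D_3 = 22307.50080
D_4 = 27661.30099
Terminal value at year 4: TV = D_4×(1+g_2)/(r−g_2) = 28408.15612/0.066 = 430426.60786
P_0 = D_1/(1+r)^1 + D_2/(1+r)^2 + D_3/(1+r)^3 + D_4/(1+r)^4 + TV/(1+r)^4
    = 13273.55901 + 15058.74947 + 17084.03417 + 19381.70391 + 301591.05928 = 366389.10584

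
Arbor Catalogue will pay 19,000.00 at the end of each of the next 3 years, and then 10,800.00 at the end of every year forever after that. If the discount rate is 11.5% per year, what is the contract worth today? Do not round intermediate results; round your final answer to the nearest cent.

PV of 3-year annuity: 19,000.00 × [1 − (1+0.115)^−3] / 0.115 = 46029.76834
Perpetuity value at year 3: 10,800.00 / 0.115 = 93913.04348
PV of perpetuity: 93913.04348 / (1+0.115)^3 = 67748.75411
Total PV = 46029.76834 + 67748.75411 = 113778.52245

113778.52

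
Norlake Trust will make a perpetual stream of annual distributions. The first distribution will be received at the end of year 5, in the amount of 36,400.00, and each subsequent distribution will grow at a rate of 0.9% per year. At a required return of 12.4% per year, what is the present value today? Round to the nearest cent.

198307.12

Value at end of year 4: C₁ / (r − g) = 36,400.00 / (0.124 − 0.009) = 316,521.7391
Discount to today: PV = 316,521.7391 / (1 + 0.124)^4 = 316,521.7391 / 1.596119 = 198,307.12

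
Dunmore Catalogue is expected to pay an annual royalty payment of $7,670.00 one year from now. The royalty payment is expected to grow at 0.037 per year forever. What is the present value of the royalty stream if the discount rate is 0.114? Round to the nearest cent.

$99610.39

Growing perpetuity: P = D₁ / (r − g) = $7,670.0000 / (0.114 − 0.037) = $99,610.39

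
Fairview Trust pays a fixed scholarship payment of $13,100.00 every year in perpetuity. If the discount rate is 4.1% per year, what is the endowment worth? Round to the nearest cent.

Level perpetuity: PV = C / r = $13,100.00 / 0.041 = $319,512.20

$319512.20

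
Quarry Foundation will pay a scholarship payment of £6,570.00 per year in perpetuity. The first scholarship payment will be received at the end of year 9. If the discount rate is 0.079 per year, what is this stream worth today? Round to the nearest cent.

£45265.44

Value at end of year 8: C / r = £6,570.00 / 0.079 = £83,164.5570
Discount to today: PV = £83,164.5570 / (1 + 0.079)^8 = £83,164.5570 / 1.837264 = £45,265.44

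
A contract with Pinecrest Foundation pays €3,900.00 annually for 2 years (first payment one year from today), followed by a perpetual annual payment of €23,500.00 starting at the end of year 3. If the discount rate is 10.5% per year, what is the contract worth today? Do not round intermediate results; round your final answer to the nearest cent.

PV of 2-year annuity: €3,900.00 × [1 − (1+0.105)^−2] / 0.105 = 6723.44956
Perpetuity value at year 2: €23,500.00 / 0.105 = 223809.52381
PV of perpetuity: 223809.52381 / (1+0.105)^2 = 183296.43030
Total PV = 6723.44956 + 183296.43030 = 190019.87986

€190019.88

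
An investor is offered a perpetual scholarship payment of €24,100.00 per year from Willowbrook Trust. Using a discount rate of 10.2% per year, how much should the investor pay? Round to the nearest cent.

Level perpetuity: PV = C / r = €24,100.00 / 0.102 = €236,274.51

€236274.51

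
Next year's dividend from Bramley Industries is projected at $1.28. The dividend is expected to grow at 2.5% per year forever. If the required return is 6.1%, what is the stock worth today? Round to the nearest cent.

$35.56

Growing perpetuity: P = D₁ / (r − g) = $1.2800 / (0.061 − 0.025) = $35.56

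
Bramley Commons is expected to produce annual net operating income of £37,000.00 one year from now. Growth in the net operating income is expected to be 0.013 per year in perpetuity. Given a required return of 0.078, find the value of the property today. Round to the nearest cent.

Growing perpetuity: P = D₁ / (r − g) = £37,000.0000 / (0.078 − 0.013) = £569,230.77

£569230.77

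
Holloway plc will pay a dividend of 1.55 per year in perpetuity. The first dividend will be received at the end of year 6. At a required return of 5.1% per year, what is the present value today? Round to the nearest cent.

23.70

Value at end of year 5: C / r = 1.55 / 0.051 = 30.3922
Discount to today: PV = 30.3922 / (1 + 0.051)^5 = 30.3922 / 1.282371 = 23.70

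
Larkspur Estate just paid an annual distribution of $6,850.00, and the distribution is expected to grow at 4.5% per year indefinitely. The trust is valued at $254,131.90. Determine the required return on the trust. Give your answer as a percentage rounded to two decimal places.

D₁ = $6,850.00 × 1.045 = $7,158.2500
P = D₁/(r − g) ⇒ r = D₁/P + g = $7,158.2500/$254,131.90 + 0.045 = 0.028167 + 0.045 = 0.073167

7.32%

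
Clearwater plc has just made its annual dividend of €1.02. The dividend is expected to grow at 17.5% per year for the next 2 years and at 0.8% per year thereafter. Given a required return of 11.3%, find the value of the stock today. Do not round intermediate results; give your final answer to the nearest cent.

D_1 = 1.19850
D_2 = 1.40824
Terminal value at year 2: TV = D_2×(1+g_2)/(r−g_2) = 1.41950/0.105 = 13.51908
P_0 = D_1/(1+r)^1 + D_2/(1+r)^2 + TV/(1+r)^2
    = 1.07682 + 1.13680 + 10.91332 = 13.12694

€13.13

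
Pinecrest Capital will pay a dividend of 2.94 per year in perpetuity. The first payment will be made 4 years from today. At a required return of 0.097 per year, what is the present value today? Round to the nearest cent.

22.96

Value at end of year 3: C / r = 2.94 / 0.097 = 30.3093
Discount to today: PV = 30.3093 / (1 + 0.097)^3 = 30.3093 / 1.320140 = 22.96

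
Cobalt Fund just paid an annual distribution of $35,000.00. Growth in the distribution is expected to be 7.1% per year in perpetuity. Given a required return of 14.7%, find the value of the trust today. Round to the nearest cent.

$493223.68

D₁ = D₀ × (1 + g) = $35,000.00 × 1.071 = $37,485.0000
Growing perpetuity: P = D₁ / (r − g) = $37,485.0000 / (0.147 − 0.071) = $493,223.68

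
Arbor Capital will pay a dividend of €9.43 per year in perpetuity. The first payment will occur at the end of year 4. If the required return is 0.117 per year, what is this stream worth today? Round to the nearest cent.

Value at end of year 3: C / r = €9.43 / 0.117 = €80.5983
Discount to today: PV = €80.5983 / (1 + 0.117)^3 = €80.5983 / 1.393669 = €57.83

€57.83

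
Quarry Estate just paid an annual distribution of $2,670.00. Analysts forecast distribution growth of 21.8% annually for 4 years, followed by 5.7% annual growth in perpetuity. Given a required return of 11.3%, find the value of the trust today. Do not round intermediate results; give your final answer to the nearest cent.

D_1 = 3252.06000
D_2 = 3961.00908
D_3 = 4824.50906
D_4 = 5876.25203
Terminal value at year 4: TV = D_4×(1+g_2)/(r−g_2) = 6211.19840/0.056 = 110914.25715
P_0 = D_1/(1+r)^1 + D_2/(1+r)^2 + D_3/(1+r)^3 + D_4/(1+r)^4 + TV/(1+r)^4
    = 2921.88679 + 3197.53649 + 3499.19088 + 3829.30322 + 72278.09832 = 85726.01570

$85726.02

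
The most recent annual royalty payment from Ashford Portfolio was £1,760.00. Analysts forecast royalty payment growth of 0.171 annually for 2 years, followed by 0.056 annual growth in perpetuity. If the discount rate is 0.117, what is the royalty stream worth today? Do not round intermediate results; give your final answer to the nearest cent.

£37264.67

D_1 = 2060.96000
D_2 = 2413.38416
Terminal value at year 2: TV = D_2×(1+g_2)/(r−g_2) = 2548.53367/0.061 = 41779.24054
P_0 = D_1/(1+r)^1 + D_2/(1+r)^2 + TV/(1+r)^2
    = 1845.08505 + 1934.28343 + 33485.30006 = 37264.66854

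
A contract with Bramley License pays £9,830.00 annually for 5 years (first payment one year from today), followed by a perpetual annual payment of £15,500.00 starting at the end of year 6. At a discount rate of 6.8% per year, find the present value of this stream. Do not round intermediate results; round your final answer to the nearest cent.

£204568.03

PV of 5-year annuity: £9,830.00 × [1 − (1+0.068)^−5] / 0.068 = 40521.69867
Perpetuity value at year 5: £15,500.00 / 0.068 = 227941.17647
PV of perpetuity: 227941.17647 / (1+0.068)^5 = 164046.33117
Total PV = 40521.69867 + 164046.33117 = 204568.02983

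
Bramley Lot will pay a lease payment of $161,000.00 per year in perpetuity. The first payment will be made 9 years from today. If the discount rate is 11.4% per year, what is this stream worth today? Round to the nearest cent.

Value at end of year 8: C / r = $161,000.00 / 0.114 = $1,412,280.7018
Discount to today: PV = $1,412,280.7018 / (1 + 0.114)^8 = $1,412,280.7018 / 2.371819 = $595,442.05

$595442.05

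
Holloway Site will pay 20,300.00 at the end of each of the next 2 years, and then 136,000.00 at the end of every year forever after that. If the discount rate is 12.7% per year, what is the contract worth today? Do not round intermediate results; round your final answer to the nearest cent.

PV of 2-year annuity: 20,300.00 × [1 − (1+0.127)^−2] / 0.127 = 33995.05090
Perpetuity value at year 2: 136,000.00 / 0.127 = 1070866.14173
PV of perpetuity: 1070866.14173 / (1+0.127)^2 = 843116.04706
Total PV = 33995.05090 + 843116.04706 = 877111.09795

877111.10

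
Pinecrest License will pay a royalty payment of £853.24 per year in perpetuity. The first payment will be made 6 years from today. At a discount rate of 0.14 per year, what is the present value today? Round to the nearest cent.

Value at end of year 5: C / r = £853.24 / 0.14 = £6,094.5714
Discount to today: PV = £6,094.5714 / (1 + 0.14)^5 = £6,094.5714 / 1.925415 = £3,165.33

£3165.33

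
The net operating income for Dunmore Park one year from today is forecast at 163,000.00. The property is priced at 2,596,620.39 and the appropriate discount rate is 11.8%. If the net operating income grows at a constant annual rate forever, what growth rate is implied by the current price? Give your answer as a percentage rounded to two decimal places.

5.52%

P = D₁/(r−g) ⇒ g = r − D₁/P = 0.118 − 163,000.00/2,596,620.39 = 0.055226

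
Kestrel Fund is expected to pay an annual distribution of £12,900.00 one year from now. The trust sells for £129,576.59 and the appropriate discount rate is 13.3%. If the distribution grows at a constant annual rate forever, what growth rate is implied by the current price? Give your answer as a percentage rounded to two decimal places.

P = D₁/(r−g) ⇒ g = r − D₁/P = 0.133 − £12,900.00/£129,576.59 = 0.033445

3.34%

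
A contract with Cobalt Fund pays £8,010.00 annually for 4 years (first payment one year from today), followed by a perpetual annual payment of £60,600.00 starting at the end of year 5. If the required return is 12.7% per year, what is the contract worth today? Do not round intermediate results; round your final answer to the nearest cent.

PV of 4-year annuity: £8,010.00 × [1 − (1+0.127)^−4] / 0.127 = 23974.79368
Perpetuity value at year 4: £60,600.00 / 0.127 = 477165.35433
PV of perpetuity: 477165.35433 / (1+0.127)^4 = 295783.02012
Total PV = 23974.79368 + 295783.02012 = 319757.81380

£319757.81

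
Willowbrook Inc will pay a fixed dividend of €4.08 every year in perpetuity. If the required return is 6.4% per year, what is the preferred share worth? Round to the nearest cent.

Level perpetuity: PV = C / r = €4.08 / 0.064 = €63.75

€63.75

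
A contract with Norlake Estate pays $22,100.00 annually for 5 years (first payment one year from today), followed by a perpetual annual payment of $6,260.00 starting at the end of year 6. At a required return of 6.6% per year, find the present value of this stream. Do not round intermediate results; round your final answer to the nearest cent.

PV of 5-year annuity: $22,100.00 × [1 − (1+0.066)^−5] / 0.066 = 91593.18299
Perpetuity value at year 5: $6,260.00 / 0.066 = 94848.48485
PV of perpetuity: 94848.48485 / (1+0.066)^5 = 68903.99048
Total PV = 91593.18299 + 68903.99048 = 160497.17347

$160497.17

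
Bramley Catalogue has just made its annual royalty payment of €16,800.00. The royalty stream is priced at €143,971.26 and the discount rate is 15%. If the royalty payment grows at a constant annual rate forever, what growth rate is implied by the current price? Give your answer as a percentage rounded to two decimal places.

P = D₀(1+g)/(r−g) ⇒ P(r−g) = D₀(1+g) ⇒ g(P+D₀) = P·r − D₀
g = (P·r − D₀)/(P + D₀) = (€143,971.26×0.15 − €16,800.00) / (€143,971.26 + €16,800.00) = 0.029829

2.98%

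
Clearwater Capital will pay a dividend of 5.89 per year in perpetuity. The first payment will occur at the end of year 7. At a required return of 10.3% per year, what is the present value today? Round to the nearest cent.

31.76

Value at end of year 6: C / r = 5.89 / 0.103 = 57.1845
Discount to today: PV = 57.1845 / (1 + 0.103)^6 = 57.1845 / 1.800749 = 31.76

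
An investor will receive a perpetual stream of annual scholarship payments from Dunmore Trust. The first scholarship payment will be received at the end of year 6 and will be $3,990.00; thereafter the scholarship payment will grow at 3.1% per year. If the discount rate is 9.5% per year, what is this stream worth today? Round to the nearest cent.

$39602.47

Value at end of year 5: C₁ / (r − g) = $3,990.00 / (0.095 − 0.031) = $62,343.7500
Discount to today: PV = $62,343.7500 / (1 + 0.095)^5 = $62,343.7500 / 1.574239 = $39,602.47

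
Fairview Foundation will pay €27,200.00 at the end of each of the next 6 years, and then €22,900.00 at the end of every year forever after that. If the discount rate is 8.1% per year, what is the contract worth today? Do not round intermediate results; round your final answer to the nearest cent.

PV of 6-year annuity: €27,200.00 × [1 − (1+0.081)^−6] / 0.081 = 125361.77704
Perpetuity value at year 6: €22,900.00 / 0.081 = 282716.04938
PV of perpetuity: 282716.04938 / (1+0.081)^6 = 177172.49445
Total PV = 125361.77704 + 177172.49445 = 302534.27149

€302534.27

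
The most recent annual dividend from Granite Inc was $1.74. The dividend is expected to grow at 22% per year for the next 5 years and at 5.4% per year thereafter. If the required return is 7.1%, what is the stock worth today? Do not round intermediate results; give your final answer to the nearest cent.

$219.99

D_1 = 2.12280
D_2 = 2.58982
D_3 = 3.15958
D_4 = 3.85468
D_5 = 4.70271
Terminal value at year 5: TV = D_5×(1+g_2)/(r−g_2) = 4.95666/0.017 = 291.56816
P_0 = D_1/(1+r)^1 + D_2/(1+r)^2 + D_3/(1+r)^3 + D_4/(1+r)^4 + D_5/(1+r)^5 + TV/(1+r)^5
    = 1.98207 + 2.25782 + 2.57194 + 2.92975 + 3.33734 + 206.91536 = 219.99429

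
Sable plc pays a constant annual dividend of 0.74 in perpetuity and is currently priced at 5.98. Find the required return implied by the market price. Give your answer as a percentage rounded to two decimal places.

P = C/r ⇒ r = C/P = 0.74/5.98 = 0.123746

12.37%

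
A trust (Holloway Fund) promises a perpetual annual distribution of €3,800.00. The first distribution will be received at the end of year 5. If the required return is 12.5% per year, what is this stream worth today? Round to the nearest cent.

Value at end of year 4: C / r = €3,800.00 / 0.125 = €30,400.0000
Discount to today: PV = €30,400.0000 / (1 + 0.125)^4 = €30,400.0000 / 1.601807 = €18,978.57

€18978.57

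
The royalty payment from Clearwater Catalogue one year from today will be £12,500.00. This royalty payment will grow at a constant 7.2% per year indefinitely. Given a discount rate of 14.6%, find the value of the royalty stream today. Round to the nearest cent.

Growing perpetuity: P = D₁ / (r − g) = £12,500.0000 / (0.146 − 0.072) = £168,918.92

£168918.92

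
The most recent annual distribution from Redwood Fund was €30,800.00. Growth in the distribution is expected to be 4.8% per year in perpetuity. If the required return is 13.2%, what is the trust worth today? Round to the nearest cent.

€384266.67

D₁ = D₀ × (1 + g) = €30,800.00 × 1.048 = €32,278.4000
Growing perpetuity: P = D₁ / (r − g) = €32,278.4000 / (0.132 − 0.048) = €384,266.67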